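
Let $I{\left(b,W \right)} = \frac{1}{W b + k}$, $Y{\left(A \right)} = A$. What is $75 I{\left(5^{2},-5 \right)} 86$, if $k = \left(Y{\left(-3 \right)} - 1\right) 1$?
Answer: $-50$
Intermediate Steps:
$k = -4$ ($k = \left(-3 - 1\right) 1 = \left(-4\right) 1 = -4$)
$I{\left(b,W \right)} = \frac{1}{-4 + W b}$ ($I{\left(b,W \right)} = \frac{1}{W b - 4} = \frac{1}{-4 + W b}$)
$75 I{\left(5^{2},-5 \right)} 86 = \frac{75}{-4 - 5 \cdot 5^{2}} \cdot 86 = \frac{75}{-4 - 125} \cdot 86 = \frac{75}{-129} \cdot 86 = 75 \left(- \frac{1}{129}\right) 86 = \left(- \frac{25}{43}\right) 86 = -50$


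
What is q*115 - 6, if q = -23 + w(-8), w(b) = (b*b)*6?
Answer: 41509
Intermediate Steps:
w(b) = 6*b² (w(b) = b²*6 = 6*b²)
q = 361 (q = -23 + 6*(-8)² = -23 + 6*64 = -23 + 384 = 361)
q*115 - 6 = 361*115 - 6 = 41515 - 6 = 41509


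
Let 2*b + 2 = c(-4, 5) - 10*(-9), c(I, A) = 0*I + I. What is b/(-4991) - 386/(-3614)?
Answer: 126767/1288391 ≈ 0.098392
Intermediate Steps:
c(I, A) = I (c(I, A) = 0 + I = I)
b = 42 (b = -1 + (-4 - 10*(-9))/2 = -1 + (-4 + 90)/2 = -1 + (½)*86 = -1 + 43 = 42)
b/(-4991) - 386/(-3614) = 42/(-4991) - 386/(-3614) = 42*(-1/4991) - 386*(-1/3614) = -6/713 + 193/1807 = 126767/1288391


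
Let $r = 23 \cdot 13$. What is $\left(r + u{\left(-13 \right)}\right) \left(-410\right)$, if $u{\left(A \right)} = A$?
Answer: $-117260$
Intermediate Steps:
$r = 299$
$\left(r + u{\left(-13 \right)}\right) \left(-410\right) = \left(299 - 13\right) \left(-410\right) = 286 \left(-410\right) = -117260$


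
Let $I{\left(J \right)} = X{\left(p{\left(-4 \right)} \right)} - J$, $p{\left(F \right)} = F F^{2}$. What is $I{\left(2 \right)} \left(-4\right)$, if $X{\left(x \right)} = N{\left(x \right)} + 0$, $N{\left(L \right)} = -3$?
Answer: $20$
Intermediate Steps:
$p{\left(F \right)} = F^{3}$
$X{\left(x \right)} = -3$ ($X{\left(x \right)} = -3 + 0 = -3$)
$I{\left(J \right)} = -3 - J$
$I{\left(2 \right)} \left(-4\right) = \left(-3 - 2\right) \left(-4\right) = \left(-5\right) \left(-4\right) = 20$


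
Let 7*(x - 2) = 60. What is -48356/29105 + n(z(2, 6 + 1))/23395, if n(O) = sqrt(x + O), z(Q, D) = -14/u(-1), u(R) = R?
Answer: -48356/29105 + 2*sqrt(301)/163765 ≈ -1.6612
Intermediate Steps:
x = 74/7 (x = 2 + (1/7)*60 = 2 + 60/7 = 74/7 ≈ 10.571)
z(Q, D) = 14 (z(Q, D) = -14/(-1) = -14*(-1) = 14)
n(O) = sqrt(74/7 + O)
-48356/29105 + n(z(2, 6 + 1))/23395 = -48356/29105 + (sqrt(518 + 49*14)/7)/23395 = -48356*1/29105 + (sqrt(518 + 686)/7)*(1/23395) = -48356/29105 + (sqrt(1204)/7)*(1/23395) = -48356/29105 + ((2*sqrt(301))/7)*(1/23395) = -48356/29105 + (2*sqrt(301)/7)*(1/23395) = -48356/29105 + 2*sqrt(301)/163765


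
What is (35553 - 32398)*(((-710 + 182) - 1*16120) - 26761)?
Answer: -136955395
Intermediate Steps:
(35553 - 32398)*(((-710 + 182) - 1*16120) - 26761) = 3155*((-528 - 16120) - 26761) = 3155*(-16648 - 26761) = 3155*(-43409) = -136955395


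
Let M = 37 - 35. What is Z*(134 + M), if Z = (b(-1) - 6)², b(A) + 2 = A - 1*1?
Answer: 13600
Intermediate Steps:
b(A) = -3 + A (b(A) = -2 + (A - 1*1) = -2 + (A - 1) = -2 + (-1 + A) = -3 + A)
M = 2
Z = 100 (Z = ((-3 - 1) - 6)² = (-4 - 6)² = (-10)² = 100)
Z*(134 + M) = 100*(134 + 2) = 100*136 = 13600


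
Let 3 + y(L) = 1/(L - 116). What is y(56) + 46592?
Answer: 2795339/60 ≈ 46589.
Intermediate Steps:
y(L) = -3 + 1/(-116 + L) (y(L) = -3 + 1/(L - 116) = -3 + 1/(-116 + L))
y(56) + 46592 = (349 - 3*56)/(-116 + 56) + 46592 = (349 - 168)/(-60) + 46592 = -1/60*181 + 46592 = -181/60 + 46592 = 2795339/60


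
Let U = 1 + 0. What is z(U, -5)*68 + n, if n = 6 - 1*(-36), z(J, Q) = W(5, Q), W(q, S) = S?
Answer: -298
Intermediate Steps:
U = 1
z(J, Q) = Q
n = 42 (n = 6 + 36 = 42)
z(U, -5)*68 + n = -5*68 + 42 = -340 + 42 = -298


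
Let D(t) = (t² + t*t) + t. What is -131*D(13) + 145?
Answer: -45836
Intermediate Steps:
D(t) = t + 2*t² (D(t) = (t² + t²) + t = 2*t² + t = t + 2*t²)
-131*D(13) + 145 = -1703*(1 + 2*13) + 145 = -1703*(1 + 26) + 145 = -1703*27 + 145 = -131*351 + 145 = -45981 + 145 = -45836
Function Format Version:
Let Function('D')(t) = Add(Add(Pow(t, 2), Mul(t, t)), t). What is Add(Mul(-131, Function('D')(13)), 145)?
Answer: -45836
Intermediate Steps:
Function('D')(t) = Add(t, Mul(2, Pow(t, 2))) (Function('D')(t) = Add(Add(Pow(t, 2), Pow(t, 2)), t) = Add(Mul(2, Pow(t, 2)), t) = Add(t, Mul(2, Pow(t, 2))))
Add(Mul(-131, Function('D')(13)), 145) = Add(Mul(-131, Mul(13, Add(1, Mul(2, 13)))), 145) = Add(Mul(-131, Mul(13, Add(1, 26))), 145) = Add(Mul(-131, Mul(13, 27)), 145) = Add(Mul(-131, 351), 145) = Add(-45981, 145) = -45836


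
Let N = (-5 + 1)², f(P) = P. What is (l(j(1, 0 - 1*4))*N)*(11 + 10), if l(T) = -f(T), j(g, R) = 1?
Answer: -336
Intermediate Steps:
l(T) = -T
N = 16 (N = (-4)² = 16)
(l(j(1, 0 - 1*4))*N)*(11 + 10) = (-1*1*16)*(11 + 10) = -1*16*21 = -16*21 = -336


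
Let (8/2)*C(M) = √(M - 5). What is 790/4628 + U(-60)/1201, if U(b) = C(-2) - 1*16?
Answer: 437371/2779114 + I*√7/4804 ≈ 0.15738 + 0.00055074*I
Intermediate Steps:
C(M) = √(-5 + M)/4 (C(M) = √(M - 5)/4 = √(-5 + M)/4)
U(b) = -16 + I*√7/4 (U(b) = √(-5 - 2)/4 - 1*16 = √(-7)/4 - 16 = (I*√7)/4 - 16 = I*√7/4 - 16 = -16 + I*√7/4)
790/4628 + U(-60)/1201 = 790/4628 + (-16 + I*√7/4)/1201 = 790*(1/4628) + (-16 + I*√7/4)*(1/1201) = 395/2314 + (-16/1201 + I*√7/4804) = 437371/2779114 + I*√7/4804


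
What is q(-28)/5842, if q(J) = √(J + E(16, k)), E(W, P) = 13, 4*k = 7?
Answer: I*√15/5842 ≈ 0.00066296*I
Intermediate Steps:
k = 7/4 (k = (¼)*7 = 7/4 ≈ 1.7500)
q(J) = √(13 + J) (q(J) = √(J + 13) = √(13 + J))
q(-28)/5842 = √(13 - 28)/5842 = √(-15)*(1/5842) = (I*√15)*(1/5842) = I*√15/5842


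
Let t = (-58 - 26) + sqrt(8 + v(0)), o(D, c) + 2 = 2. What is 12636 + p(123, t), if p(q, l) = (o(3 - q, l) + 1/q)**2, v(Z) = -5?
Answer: 191170045/15129 ≈ 12636.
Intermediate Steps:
o(D, c) = 0 (o(D, c) = -2 + 2 = 0)
t = -84 + sqrt(3) (t = (-58 - 26) + sqrt(8 - 5) = -84 + sqrt(3) ≈ -82.268)
p(q, l) = q**(-2) (p(q, l) = (0 + 1/q)**2 = (1/q)**2 = q**(-2))
12636 + p(123, t) = 12636 + 123**(-2) = 12636 + 1/15129 = 191170045/15129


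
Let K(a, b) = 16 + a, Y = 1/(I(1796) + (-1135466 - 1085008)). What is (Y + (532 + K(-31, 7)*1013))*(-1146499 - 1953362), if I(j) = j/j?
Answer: 100927740687411600/2220473 ≈ 4.5453e+10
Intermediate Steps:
I(j) = 1
Y = -1/2220473 (Y = 1/(1 + (-1135466 - 1085008)) = 1/(1 - 2220474) = 1/(-2220473) = -1/2220473 ≈ -4.5035e-7)
(Y + (532 + K(-31, 7)*1013))*(-1146499 - 1953362) = (-1/2220473 + (532 + (16 - 31)*1013))*(-1146499 - 1953362) = (-1/2220473 + (532 - 15*1013))*(-3099861) = (-1/2220473 + (532 - 15195))*(-3099861) = (-1/2220473 - 14663)*(-3099861) = -32558795600/2220473*(-3099861) = 100927740687411600/2220473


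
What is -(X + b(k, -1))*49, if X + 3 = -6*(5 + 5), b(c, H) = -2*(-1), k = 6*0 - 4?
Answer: 2989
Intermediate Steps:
k = -4 (k = 0 - 4 = -4)
b(c, H) = 2
X = -63 (X = -3 - 6*(5 + 5) = -3 - 6*10 = -3 - 60 = -63)
-(X + b(k, -1))*49 = -(-63 + 2)*49 = -(-61)*49 = -1*(-2989) = 2989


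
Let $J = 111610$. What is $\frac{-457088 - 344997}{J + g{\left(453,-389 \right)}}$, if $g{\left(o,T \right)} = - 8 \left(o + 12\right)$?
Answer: $- \frac{160417}{21578} \approx -7.4343$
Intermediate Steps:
$g{\left(o,T \right)} = -96 - 8 o$ ($g{\left(o,T \right)} = - 8 \left(12 + o\right) = -96 - 8 o$)
$\frac{-457088 - 344997}{J + g{\left(453,-389 \right)}} = \frac{-457088 - 344997}{111610 - 3720} = - \frac{802085}{111610 - 3720} = - \frac{802085}{107890} = \left(-802085\right) \frac{1}{107890} = - \frac{160417}{21578}$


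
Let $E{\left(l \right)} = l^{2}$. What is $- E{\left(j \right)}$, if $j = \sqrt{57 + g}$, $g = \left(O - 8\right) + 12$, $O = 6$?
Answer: $-67$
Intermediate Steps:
$g = 10$ ($g = \left(6 - 8\right) + 12 = -2 + 12 = 10$)
$j = \sqrt{67}$ ($j = \sqrt{57 + 10} = \sqrt{67} \approx 8.1853$)
$- E{\left(j \right)} = - \left(\sqrt{67}\right)^{2} = \left(-1\right) 67 = -67$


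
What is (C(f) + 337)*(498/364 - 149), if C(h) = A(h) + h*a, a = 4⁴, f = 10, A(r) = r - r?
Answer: -77839493/182 ≈ -4.2769e+5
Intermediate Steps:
A(r) = 0
a = 256
C(h) = 256*h (C(h) = 0 + h*256 = 0 + 256*h = 256*h)
(C(f) + 337)*(498/364 - 149) = (256*10 + 337)*(498/364 - 149) = (2560 + 337)*(498*(1/364) - 149) = 2897*(249/182 - 149) = 2897*(-26869/182) = -77839493/182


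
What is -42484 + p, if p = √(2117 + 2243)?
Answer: -42484 + 2*√1090 ≈ -42418.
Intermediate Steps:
p = 2*√1090 (p = √4360 = 2*√1090 ≈ 66.030)
-42484 + p = -42484 + 2*√1090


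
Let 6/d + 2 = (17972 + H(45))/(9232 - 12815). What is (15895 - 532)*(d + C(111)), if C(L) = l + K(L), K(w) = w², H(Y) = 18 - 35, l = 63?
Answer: 4779075428658/25121 ≈ 1.9024e+8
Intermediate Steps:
H(Y) = -17
C(L) = 63 + L²
d = -21498/25121 (d = 6/(-2 + (17972 - 17)/(9232 - 12815)) = 6/(-2 + 17955/(-3583)) = 6/(-2 + 17955*(-1/3583)) = 6/(-2 - 17955/3583) = 6/(-25121/3583) = 6*(-3583/25121) = -21498/25121 ≈ -0.85578)
(15895 - 532)*(d + C(111)) = (15895 - 532)*(-21498/25121 + (63 + 111²)) = 15363*(-21498/25121 + (63 + 12321)) = 15363*(-21498/25121 + 12384) = 15363*(311076966/25121) = 4779075428658/25121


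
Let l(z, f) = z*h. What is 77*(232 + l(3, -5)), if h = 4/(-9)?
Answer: 53284/3 ≈ 17761.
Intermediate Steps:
h = -4/9 (h = 4*(-⅑) = -4/9 ≈ -0.44444)
l(z, f) = -4*z/9 (l(z, f) = z*(-4/9) = -4*z/9)
77*(232 + l(3, -5)) = 77*(232 - 4/9*3) = 77*(232 - 4/3) = 77*(692/3) = 53284/3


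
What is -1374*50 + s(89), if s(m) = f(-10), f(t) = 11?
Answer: -68689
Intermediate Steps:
s(m) = 11
-1374*50 + s(89) = -1374*50 + 11 = -68700 + 11 = -68689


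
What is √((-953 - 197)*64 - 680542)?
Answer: I*√754142 ≈ 868.41*I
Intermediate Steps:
√((-953 - 197)*64 - 680542) = √(-1150*64 - 680542) = √(-73600 - 680542) = √(-754142) = I*√754142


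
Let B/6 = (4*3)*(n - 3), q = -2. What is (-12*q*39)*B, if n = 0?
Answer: -202176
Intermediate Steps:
B = -216 (B = 6*((4*3)*(0 - 3)) = 6*(12*(-3)) = 6*(-36) = -216)
(-12*q*39)*B = (-12*(-2)*39)*(-216) = (24*39)*(-216) = 936*(-216) = -202176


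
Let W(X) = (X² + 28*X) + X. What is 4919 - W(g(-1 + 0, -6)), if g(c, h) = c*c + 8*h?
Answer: 4073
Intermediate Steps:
g(c, h) = c² + 8*h
W(X) = X² + 29*X
4919 - W(g(-1 + 0, -6)) = 4919 - ((-1 + 0)² + 8*(-6))*(29 + ((-1 + 0)² + 8*(-6))) = 4919 - ((-1)² - 48)*(29 + ((-1)² - 48)) = 4919 - (1 - 48)*(29 + (1 - 48)) = 4919 - (-47)*(29 - 47) = 4919 - (-47)*(-18) = 4919 - 1*846 = 4919 - 846 = 4073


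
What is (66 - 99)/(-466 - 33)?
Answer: 33/499 ≈ 0.066132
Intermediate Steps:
(66 - 99)/(-466 - 33) = -33/(-499) = -33*(-1/499) = 33/499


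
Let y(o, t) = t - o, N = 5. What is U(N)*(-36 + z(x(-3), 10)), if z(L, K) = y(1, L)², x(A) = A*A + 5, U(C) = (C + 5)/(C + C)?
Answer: 133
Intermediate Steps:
U(C) = (5 + C)/(2*C) (U(C) = (5 + C)/((2*C)) = (5 + C)*(1/(2*C)) = (5 + C)/(2*C))
x(A) = 5 + A² (x(A) = A² + 5 = 5 + A²)
z(L, K) = (-1 + L)² (z(L, K) = (L - 1*1)² = (L - 1)² = (-1 + L)²)
U(N)*(-36 + z(x(-3), 10)) = ((½)*(5 + 5)/5)*(-36 + (-1 + (5 + (-3)²))²) = ((½)*(⅕)*10)*(-36 + (-1 + (5 + 9))²) = 1*(-36 + (-1 + 14)²) = 1*(-36 + 13²) = 1*(-36 + 169) = 1*133 = 133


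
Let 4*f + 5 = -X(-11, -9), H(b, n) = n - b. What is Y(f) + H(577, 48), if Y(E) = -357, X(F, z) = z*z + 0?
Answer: -886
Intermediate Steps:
X(F, z) = z² (X(F, z) = z² + 0 = z²)
f = -43/2 (f = -5/4 + (-1*(-9)²)/4 = -5/4 + (-1*81)/4 = -5/4 + (¼)*(-81) = -5/4 - 81/4 = -43/2 ≈ -21.500)
Y(f) + H(577, 48) = -357 + (48 - 1*577) = -357 + (48 - 577) = -357 - 529 = -886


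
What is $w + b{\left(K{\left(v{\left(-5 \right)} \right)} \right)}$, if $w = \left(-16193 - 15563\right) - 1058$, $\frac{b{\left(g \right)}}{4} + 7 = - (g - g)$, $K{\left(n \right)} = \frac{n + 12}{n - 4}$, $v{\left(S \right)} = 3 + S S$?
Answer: $-32842$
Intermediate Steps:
$v{\left(S \right)} = 3 + S^{2}$
$K{\left(n \right)} = \frac{12 + n}{-4 + n}$
$b{\left(g \right)} = -28$ ($b{\left(g \right)} = -28 + 4 \left(- (g - g)\right) = -28 + 4 \left(\left(-1\right) 0\right) = -28 + 4 \cdot 0 = -28 + 0 = -28$)
$w = -32814$ ($w = -31756 - 1058 = -32814$)
$w + b{\left(K{\left(v{\left(-5 \right)} \right)} \right)} = -32814 - 28 = -32842$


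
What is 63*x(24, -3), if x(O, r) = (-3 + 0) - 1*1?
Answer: -252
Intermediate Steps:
x(O, r) = -4 (x(O, r) = -3 - 1 = -4)
63*x(24, -3) = 63*(-4) = -252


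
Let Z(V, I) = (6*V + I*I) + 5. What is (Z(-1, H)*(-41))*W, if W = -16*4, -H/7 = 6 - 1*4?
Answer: 511680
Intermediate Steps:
H = -14 (H = -7*(6 - 1*4) = -7*(6 - 4) = -7*2 = -14)
Z(V, I) = 5 + I² + 6*V (Z(V, I) = (6*V + I²) + 5 = (I² + 6*V) + 5 = 5 + I² + 6*V)
W = -64
(Z(-1, H)*(-41))*W = ((5 + (-14)² + 6*(-1))*(-41))*(-64) = ((5 + 196 - 6)*(-41))*(-64) = (195*(-41))*(-64) = -7995*(-64) = 511680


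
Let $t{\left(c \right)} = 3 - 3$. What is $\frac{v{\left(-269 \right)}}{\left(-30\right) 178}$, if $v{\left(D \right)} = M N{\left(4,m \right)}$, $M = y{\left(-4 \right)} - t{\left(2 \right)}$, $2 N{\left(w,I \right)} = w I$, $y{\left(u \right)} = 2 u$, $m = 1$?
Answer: $\frac{4}{1335} \approx 0.0029963$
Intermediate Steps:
$t{\left(c \right)} = 0$
$N{\left(w,I \right)} = \frac{I w}{2}$ ($N{\left(w,I \right)} = \frac{w I}{2} = \frac{I w}{2}$)
$M = -8$ ($M = 2 \left(-4\right) - 0 = -8 + 0 = -8$)
$v{\left(D \right)} = -16$ ($v{\left(D \right)} = - 8 \cdot \frac{1}{2} \cdot 1 \cdot 4 = \left(-8\right) 2 = -16$)
$\frac{v{\left(-269 \right)}}{\left(-30\right) 178} = - \frac{16}{\left(-30\right) 178} = - \frac{16}{-5340} = \left(-16\right) \left(- \frac{1}{5340}\right) = \frac{4}{1335}$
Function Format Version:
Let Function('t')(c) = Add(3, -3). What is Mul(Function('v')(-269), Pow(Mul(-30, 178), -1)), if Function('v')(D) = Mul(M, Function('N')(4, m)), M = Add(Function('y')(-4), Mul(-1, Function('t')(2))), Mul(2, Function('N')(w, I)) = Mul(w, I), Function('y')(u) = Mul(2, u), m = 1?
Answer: Rational(4, 1335) ≈ 0.0029963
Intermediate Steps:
Function('t')(c) = 0
Function('N')(w, I) = Mul(Rational(1, 2), I, w) (Function('N')(w, I) = Mul(Rational(1, 2), Mul(w, I)) = Mul(Rational(1, 2), Mul(I, w)) = Mul(Rational(1, 2), I, w))
M = -8 (M = Add(Mul(2, -4), Mul(-1, 0)) = Add(-8, 0) = -8)
Function('v')(D) = -16 (Function('v')(D) = Mul(-8, Mul(Rational(1, 2), 1, 4)) = Mul(-8, 2) = -16)
Mul(Function('v')(-269), Pow(Mul(-30, 178), -1)) = Mul(-16, Pow(Mul(-30, 178), -1)) = Mul(-16, Pow(-5340, -1)) = Mul(-16, Rational(-1, 5340)) = Rational(4, 1335)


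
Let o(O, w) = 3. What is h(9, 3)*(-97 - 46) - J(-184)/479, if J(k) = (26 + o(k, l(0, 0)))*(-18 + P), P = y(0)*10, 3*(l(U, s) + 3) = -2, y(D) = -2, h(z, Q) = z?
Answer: -615371/479 ≈ -1284.7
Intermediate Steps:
l(U, s) = -11/3 (l(U, s) = -3 + (1/3)*(-2) = -3 - 2/3 = -11/3)
P = -20 (P = -2*10 = -20)
J(k) = -1102 (J(k) = (26 + 3)*(-18 - 20) = 29*(-38) = -1102)
h(9, 3)*(-97 - 46) - J(-184)/479 = 9*(-97 - 46) - (-1102)/479 = 9*(-143) - (-1102)/479 = -1287 - 1*(-1102/479) = -1287 + 1102/479 = -615371/479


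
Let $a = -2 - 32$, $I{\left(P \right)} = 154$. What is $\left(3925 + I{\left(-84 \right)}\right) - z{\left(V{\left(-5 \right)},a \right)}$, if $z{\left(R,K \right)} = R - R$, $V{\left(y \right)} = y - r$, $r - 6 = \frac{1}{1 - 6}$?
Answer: $4079$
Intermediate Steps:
$r = \frac{29}{5}$ ($r = 6 + \frac{1}{1 - 6} = 6 + \frac{1}{-5} = 6 - \frac{1}{5} = \frac{29}{5} \approx 5.8$)
$a = -34$
$V{\left(y \right)} = - \frac{29}{5} + y$ ($V{\left(y \right)} = y - \frac{29}{5} = - \frac{29}{5} + y$)
$z{\left(R,K \right)} = 0$
$\left(3925 + I{\left(-84 \right)}\right) - z{\left(V{\left(-5 \right)},a \right)} = \left(3925 + 154\right) - 0 = 4079 + 0 = 4079$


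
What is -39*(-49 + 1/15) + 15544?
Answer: 87262/5 ≈ 17452.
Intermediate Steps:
-39*(-49 + 1/15) + 15544 = -39*(-734/15) + 15544 = 9542/5 + 15544 = 87262/5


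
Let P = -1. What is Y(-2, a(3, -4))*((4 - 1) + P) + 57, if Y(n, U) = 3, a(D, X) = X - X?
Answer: 63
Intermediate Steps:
a(D, X) = 0
Y(-2, a(3, -4))*((4 - 1) + P) + 57 = 3*((4 - 1) - 1) + 57 = 3*(3 - 1) + 57 = 3*2 + 57 = 6 + 57 = 63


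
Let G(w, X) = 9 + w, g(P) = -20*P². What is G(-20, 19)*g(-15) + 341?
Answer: 49841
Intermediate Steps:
G(-20, 19)*g(-15) + 341 = (9 - 20)*(-20*(-15)²) + 341 = -(-220)*225 + 341 = -11*(-4500) + 341 = 49500 + 341 = 49841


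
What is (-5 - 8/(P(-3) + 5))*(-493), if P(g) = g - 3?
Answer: -1479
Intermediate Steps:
P(g) = -3 + g
(-5 - 8/(P(-3) + 5))*(-493) = (-5 - 8/((-3 - 3) + 5))*(-493) = (-5 - 8/(-6 + 5))*(-493) = (-5 - 8/(-1))*(-493) = (-5 - 8*(-1))*(-493) = (-5 + 8)*(-493) = 3*(-493) = -1479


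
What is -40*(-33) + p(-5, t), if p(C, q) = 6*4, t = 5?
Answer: 1344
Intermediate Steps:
p(C, q) = 24
-40*(-33) + p(-5, t) = -40*(-33) + 24 = 1320 + 24 = 1344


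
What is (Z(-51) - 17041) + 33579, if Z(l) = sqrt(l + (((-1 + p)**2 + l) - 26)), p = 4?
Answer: 16538 + I*sqrt(119) ≈ 16538.0 + 10.909*I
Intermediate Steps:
Z(l) = sqrt(-17 + 2*l) (Z(l) = sqrt(l + (((-1 + 4)**2 + l) - 26)) = sqrt(l + ((3**2 + l) - 26)) = sqrt(l + ((9 + l) - 26)) = sqrt(l + (-17 + l)) = sqrt(-17 + 2*l))
(Z(-51) - 17041) + 33579 = (sqrt(-17 + 2*(-51)) - 17041) + 33579 = (sqrt(-17 - 102) - 17041) + 33579 = (sqrt(-119) - 17041) + 33579 = (I*sqrt(119) - 17041) + 33579 = (-17041 + I*sqrt(119)) + 33579 = 16538 + I*sqrt(119)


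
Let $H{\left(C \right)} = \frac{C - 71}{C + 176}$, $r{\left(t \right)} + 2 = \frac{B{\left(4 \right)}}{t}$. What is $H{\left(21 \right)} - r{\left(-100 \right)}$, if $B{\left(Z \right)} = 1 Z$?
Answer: $\frac{8797}{4925} \approx 1.7862$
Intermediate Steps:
$B{\left(Z \right)} = Z$
$r{\left(t \right)} = -2 + \frac{4}{t}$
$H{\left(C \right)} = \frac{-71 + C}{176 + C}$
$H{\left(21 \right)} - r{\left(-100 \right)} = \frac{-71 + 21}{176 + 21} - \left(-2 + \frac{4}{-100}\right) = \frac{1}{197} \left(-50\right) - \left(-2 + 4 \left(- \frac{1}{100}\right)\right) = \frac{1}{197} \left(-50\right) - \left(-2 - \frac{1}{25}\right) = - \frac{50}{197} - - \frac{51}{25} = - \frac{50}{197} + \frac{51}{25} = \frac{8797}{4925}$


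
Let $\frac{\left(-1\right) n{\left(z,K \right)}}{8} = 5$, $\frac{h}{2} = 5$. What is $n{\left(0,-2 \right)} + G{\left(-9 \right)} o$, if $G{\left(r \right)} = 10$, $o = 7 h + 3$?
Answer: $690$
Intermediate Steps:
$h = 10$ ($h = 2 \cdot 5 = 10$)
$o = 73$ ($o = 7 \cdot 10 + 3 = 70 + 3 = 73$)
$n{\left(z,K \right)} = -40$ ($n{\left(z,K \right)} = \left(-8\right) 5 = -40$)
$n{\left(0,-2 \right)} + G{\left(-9 \right)} o = -40 + 10 \cdot 73 = -40 + 730 = 690$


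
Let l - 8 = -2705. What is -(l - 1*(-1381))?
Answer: 1316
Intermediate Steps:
l = -2697 (l = 8 - 2705 = -2697)
-(l - 1*(-1381)) = -(-2697 - 1*(-1381)) = -(-2697 + 1381) = -1*(-1316) = 1316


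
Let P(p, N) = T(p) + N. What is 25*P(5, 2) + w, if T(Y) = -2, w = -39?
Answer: -39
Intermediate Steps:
P(p, N) = -2 + N
25*P(5, 2) + w = 25*(-2 + 2) - 39 = 25*0 - 39 = 0 - 39 = -39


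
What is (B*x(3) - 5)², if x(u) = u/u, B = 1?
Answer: 16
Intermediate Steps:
x(u) = 1
(B*x(3) - 5)² = (1*1 - 5)² = (1 - 5)² = (-4)² = 16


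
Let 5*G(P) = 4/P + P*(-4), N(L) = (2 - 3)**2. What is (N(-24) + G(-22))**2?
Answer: 1042441/3025 ≈ 344.61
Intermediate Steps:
N(L) = 1 (N(L) = (-1)**2 = 1)
G(P) = -4*P/5 + 4/(5*P) (G(P) = (4/P + P*(-4))/5 = (4/P - 4*P)/5 = (-4*P + 4/P)/5 = -4*P/5 + 4/(5*P))
(N(-24) + G(-22))**2 = (1 + (4/5)*(1 - 1*(-22)**2)/(-22))**2 = (1 + (4/5)*(-1/22)*(1 - 1*484))**2 = (1 + (4/5)*(-1/22)*(1 - 484))**2 = (1 + (4/5)*(-1/22)*(-483))**2 = (1 + 966/55)**2 = (1021/55)**2 = 1042441/3025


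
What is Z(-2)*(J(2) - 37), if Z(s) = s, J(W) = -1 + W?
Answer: 72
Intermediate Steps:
Z(-2)*(J(2) - 37) = -2*((-1 + 2) - 37) = -2*(1 - 37) = -2*(-36) = 72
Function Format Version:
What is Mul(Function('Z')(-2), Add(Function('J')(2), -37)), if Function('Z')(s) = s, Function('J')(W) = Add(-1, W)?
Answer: 72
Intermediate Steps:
Mul(Function('Z')(-2), Add(Function('J')(2), -37)) = Mul(-2, Add(Add(-1, 2), -37)) = Mul(-2, Add(1, -37)) = Mul(-2, -36) = 72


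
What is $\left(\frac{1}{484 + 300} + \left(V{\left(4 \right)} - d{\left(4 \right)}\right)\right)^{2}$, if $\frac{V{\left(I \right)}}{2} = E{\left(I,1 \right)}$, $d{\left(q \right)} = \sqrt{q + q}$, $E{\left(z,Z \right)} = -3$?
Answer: $\frac{27035457}{614656} + \frac{4703 \sqrt{2}}{196} \approx 77.919$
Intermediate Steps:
$d{\left(q \right)} = \sqrt{2} \sqrt{q}$ ($d{\left(q \right)} = \sqrt{2 q} = \sqrt{2} \sqrt{q}$)
$V{\left(I \right)} = -6$ ($V{\left(I \right)} = 2 \left(-3\right) = -6$)
$\left(\frac{1}{484 + 300} + \left(V{\left(4 \right)} - d{\left(4 \right)}\right)\right)^{2} = \left(\frac{1}{484 + 300} - \left(6 + \sqrt{2} \sqrt{4}\right)\right)^{2} = \left(\frac{1}{784} - \left(6 + \sqrt{2} \cdot 2\right)\right)^{2} = \left(\frac{1}{784} - \left(6 + 2 \sqrt{2}\right)\right)^{2} = \left(- \frac{4703}{784} - 2 \sqrt{2}\right)^{2}$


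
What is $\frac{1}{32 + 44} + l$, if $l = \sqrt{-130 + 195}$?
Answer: $\frac{1}{76} + \sqrt{65} \approx 8.0754$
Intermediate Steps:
$l = \sqrt{65} \approx 8.0623$
$\frac{1}{32 + 44} + l = \frac{1}{32 + 44} + \sqrt{65} = \frac{1}{76} + \sqrt{65}$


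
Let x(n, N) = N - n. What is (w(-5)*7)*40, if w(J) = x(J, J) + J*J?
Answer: 7000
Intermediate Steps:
w(J) = J² (w(J) = (J - J) + J*J = 0 + J² = J²)
(w(-5)*7)*40 = ((-5)²*7)*40 = (25*7)*40 = 175*40 = 7000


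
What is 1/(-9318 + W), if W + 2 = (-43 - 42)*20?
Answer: -1/11020 ≈ -9.0744e-5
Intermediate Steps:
W = -1702 (W = -2 + (-43 - 42)*20 = -2 - 85*20 = -2 - 1700 = -1702)
1/(-9318 + W) = 1/(-9318 - 1702) = 1/(-11020) = -1/11020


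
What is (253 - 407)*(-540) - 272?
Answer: 82888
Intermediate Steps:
(253 - 407)*(-540) - 272 = -154*(-540) - 272 = 83160 - 272 = 82888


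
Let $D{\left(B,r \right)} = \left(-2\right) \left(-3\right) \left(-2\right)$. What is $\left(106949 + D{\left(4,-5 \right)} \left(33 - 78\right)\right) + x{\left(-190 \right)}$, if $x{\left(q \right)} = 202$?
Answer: $107691$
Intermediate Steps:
$D{\left(B,r \right)} = -12$ ($D{\left(B,r \right)} = 6 \left(-2\right) = -12$)
$\left(106949 + D{\left(4,-5 \right)} \left(33 - 78\right)\right) + x{\left(-190 \right)} = \left(106949 - 12 \left(33 - 78\right)\right) + 202 = \left(106949 - -540\right) + 202 = \left(106949 + 540\right) + 202 = 107489 + 202 = 107691$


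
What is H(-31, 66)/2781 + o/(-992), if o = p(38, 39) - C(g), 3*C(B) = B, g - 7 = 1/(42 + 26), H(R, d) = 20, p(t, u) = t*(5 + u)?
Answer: -314397277/187595136 ≈ -1.6759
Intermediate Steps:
g = 477/68 (g = 7 + 1/(42 + 26) = 7 + 1/68 = 477/68 ≈ 7.0147)
C(B) = B/3
o = 113537/68 (o = 38*(5 + 39) - 477/(3*68) = 38*44 - 1*159/68 = 1672 - 159/68 = 113537/68 ≈ 1669.7)
H(-31, 66)/2781 + o/(-992) = 20/2781 + (113537/68)/(-992) = 20*(1/2781) + (113537/68)*(-1/992) = 20/2781 - 113537/67456 = -314397277/187595136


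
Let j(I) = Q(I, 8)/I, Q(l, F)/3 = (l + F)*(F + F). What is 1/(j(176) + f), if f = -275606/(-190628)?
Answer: 1048454/54129161 ≈ 0.019369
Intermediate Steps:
f = 137803/95314 (f = -275606*(-1/190628) = 137803/95314 ≈ 1.4458)
Q(l, F) = 6*F*(F + l) (Q(l, F) = 3*((l + F)*(F + F)) = 3*((F + l)*(2*F)) = 3*(2*F*(F + l)) = 6*F*(F + l))
j(I) = (384 + 48*I)/I (j(I) = (6*8*(8 + I))/I = (384 + 48*I)/I)
1/(j(176) + f) = 1/((48 + 384/176) + 137803/95314) = 1/((48 + 384*(1/176)) + 137803/95314) = 1/((48 + 24/11) + 137803/95314) = 1/(552/11 + 137803/95314) = 1/(54129161/1048454) = 1048454/54129161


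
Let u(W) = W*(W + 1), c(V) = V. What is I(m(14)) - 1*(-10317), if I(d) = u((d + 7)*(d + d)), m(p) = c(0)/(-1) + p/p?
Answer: 10589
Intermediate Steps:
m(p) = 1 (m(p) = 0/(-1) + p/p = 0*(-1) + 1 = 0 + 1 = 1)
u(W) = W*(1 + W)
I(d) = 2*d*(1 + 2*d*(7 + d))*(7 + d) (I(d) = ((d + 7)*(d + d))*(1 + (d + 7)*(d + d)) = ((7 + d)*(2*d))*(1 + (7 + d)*(2*d)) = (2*d*(7 + d))*(1 + 2*d*(7 + d)) = 2*d*(1 + 2*d*(7 + d))*(7 + d))
I(m(14)) - 1*(-10317) = 2*1*(1 + 2*1*(7 + 1))*(7 + 1) - 1*(-10317) = 2*1*(1 + 2*1*8)*8 + 10317 = 2*1*(1 + 16)*8 + 10317 = 2*1*17*8 + 10317 = 272 + 10317 = 10589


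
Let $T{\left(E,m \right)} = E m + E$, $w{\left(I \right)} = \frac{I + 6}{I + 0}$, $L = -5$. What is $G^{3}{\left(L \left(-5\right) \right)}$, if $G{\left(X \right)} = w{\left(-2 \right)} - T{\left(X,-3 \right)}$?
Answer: $110592$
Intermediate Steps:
$w{\left(I \right)} = \frac{6 + I}{I}$
$T{\left(E,m \right)} = E + E m$
$G{\left(X \right)} = -2 + 2 X$ ($G{\left(X \right)} = \frac{6 - 2}{-2} - X \left(1 - 3\right) = \left(- \frac{1}{2}\right) 4 - X \left(-2\right) = -2 - - 2 X = -2 + 2 X$)
$G^{3}{\left(L \left(-5\right) \right)} = \left(-2 + 2 \left(\left(-5\right) \left(-5\right)\right)\right)^{3} = \left(-2 + 2 \cdot 25\right)^{3} = \left(-2 + 50\right)^{3} = 48^{3} = 110592$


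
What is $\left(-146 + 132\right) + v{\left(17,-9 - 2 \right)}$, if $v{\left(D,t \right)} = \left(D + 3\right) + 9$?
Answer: $15$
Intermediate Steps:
$v{\left(D,t \right)} = 12 + D$ ($v{\left(D,t \right)} = \left(3 + D\right) + 9 = 12 + D$)
$\left(-146 + 132\right) + v{\left(17,-9 - 2 \right)} = \left(-146 + 132\right) + \left(12 + 17\right) = -14 + 29 = 15$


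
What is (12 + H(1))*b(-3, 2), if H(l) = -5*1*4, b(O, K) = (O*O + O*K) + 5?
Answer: -64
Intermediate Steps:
b(O, K) = 5 + O² + K*O (b(O, K) = (O² + K*O) + 5 = 5 + O² + K*O)
H(l) = -20 (H(l) = -5*4 = -20)
(12 + H(1))*b(-3, 2) = (12 - 20)*(5 + (-3)² + 2*(-3)) = -8*(5 + 9 - 6) = -8*8 = -64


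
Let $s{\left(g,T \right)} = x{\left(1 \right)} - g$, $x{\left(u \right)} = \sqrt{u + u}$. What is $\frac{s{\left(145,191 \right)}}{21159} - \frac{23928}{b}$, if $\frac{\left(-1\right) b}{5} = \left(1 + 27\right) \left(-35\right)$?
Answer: $- \frac{126750763}{25919775} + \frac{\sqrt{2}}{21159} \approx -4.8901$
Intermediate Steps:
$x{\left(u \right)} = \sqrt{2} \sqrt{u}$ ($x{\left(u \right)} = \sqrt{2 u} = \sqrt{2} \sqrt{u}$)
$b = 4900$ ($b = - 5 \left(1 + 27\right) \left(-35\right) = - 5 \cdot 28 \left(-35\right) = \left(-5\right) \left(-980\right) = 4900$)
$s{\left(g,T \right)} = \sqrt{2} - g$ ($s{\left(g,T \right)} = \sqrt{2} \sqrt{1} - g = \sqrt{2} \cdot 1 - g = \sqrt{2} - g$)
$\frac{s{\left(145,191 \right)}}{21159} - \frac{23928}{b} = \frac{\sqrt{2} - 145}{21159} - \frac{23928}{4900} = \left(\sqrt{2} - 145\right) \frac{1}{21159} - \frac{5982}{1225} = \left(-145 + \sqrt{2}\right) \frac{1}{21159} - \frac{5982}{1225} = \left(- \frac{145}{21159} + \frac{\sqrt{2}}{21159}\right) - \frac{5982}{1225} = - \frac{126750763}{25919775} + \frac{\sqrt{2}}{21159}$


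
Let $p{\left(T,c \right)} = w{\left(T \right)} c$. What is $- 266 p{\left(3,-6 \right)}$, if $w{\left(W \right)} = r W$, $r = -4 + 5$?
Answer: $4788$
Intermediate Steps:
$r = 1$
$w{\left(W \right)} = W$ ($w{\left(W \right)} = 1 W = W$)
$p{\left(T,c \right)} = T c$
$- 266 p{\left(3,-6 \right)} = - 266 \cdot 3 \left(-6\right) = \left(-266\right) \left(-18\right) = 4788$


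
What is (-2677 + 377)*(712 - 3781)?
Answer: 7058700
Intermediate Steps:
(-2677 + 377)*(712 - 3781) = -2300*(-3069) = 7058700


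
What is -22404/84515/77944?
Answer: -5601/1646859290 ≈ -3.4010e-6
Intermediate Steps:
-22404/84515/77944 = -22404*1/84515*(1/77944) = -22404/84515*1/77944 = -5601/1646859290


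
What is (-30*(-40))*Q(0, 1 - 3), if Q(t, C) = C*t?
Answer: 0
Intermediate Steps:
(-30*(-40))*Q(0, 1 - 3) = (-30*(-40))*((1 - 3)*0) = 1200*(-2*0) = 1200*0 = 0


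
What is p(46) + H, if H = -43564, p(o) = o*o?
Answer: -41448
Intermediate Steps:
p(o) = o**2
p(46) + H = 46**2 - 43564 = 2116 - 43564 = -41448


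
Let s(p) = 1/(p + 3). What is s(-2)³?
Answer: 1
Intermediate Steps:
s(p) = 1/(3 + p)
s(-2)³ = (1/(3 - 2))³ = (1/1)³ = 1³ = 1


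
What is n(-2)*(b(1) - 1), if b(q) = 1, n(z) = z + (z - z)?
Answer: 0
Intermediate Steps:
n(z) = z (n(z) = z + 0 = z)
n(-2)*(b(1) - 1) = -2*(1 - 1) = -2*0 = 0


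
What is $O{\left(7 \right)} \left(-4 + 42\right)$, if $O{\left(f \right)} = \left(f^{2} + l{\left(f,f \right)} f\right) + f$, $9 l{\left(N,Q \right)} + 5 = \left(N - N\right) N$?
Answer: $\frac{17822}{9} \approx 1980.2$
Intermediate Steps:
$l{\left(N,Q \right)} = - \frac{5}{9}$ ($l{\left(N,Q \right)} = - \frac{5}{9} + \frac{\left(N - N\right) N}{9} = - \frac{5}{9} + \frac{0 N}{9} = - \frac{5}{9} + \frac{1}{9} \cdot 0 = - \frac{5}{9} + 0 = - \frac{5}{9}$)
$O{\left(f \right)} = f^{2} + \frac{4 f}{9}$ ($O{\left(f \right)} = \left(f^{2} - \frac{5 f}{9}\right) + f = f^{2} + \frac{4 f}{9}$)
$O{\left(7 \right)} \left(-4 + 42\right) = \frac{1}{9} \cdot 7 \left(4 + 9 \cdot 7\right) \left(-4 + 42\right) = \frac{1}{9} \cdot 7 \left(4 + 63\right) 38 = \frac{1}{9} \cdot 7 \cdot 67 \cdot 38 = \frac{469}{9} \cdot 38 = \frac{17822}{9}$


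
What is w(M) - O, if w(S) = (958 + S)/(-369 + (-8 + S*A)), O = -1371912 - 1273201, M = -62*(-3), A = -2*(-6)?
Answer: 4906685759/1855 ≈ 2.6451e+6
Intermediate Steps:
A = 12
M = 186
O = -2645113
w(S) = (958 + S)/(-377 + 12*S) (w(S) = (958 + S)/(-369 + (-8 + S*12)) = (958 + S)/(-369 + (-8 + 12*S)) = (958 + S)/(-377 + 12*S))
w(M) - O = (958 + 186)/(-377 + 12*186) - 1*(-2645113) = 1144/(-377 + 2232) + 2645113 = 1144/1855 + 2645113 = 4906685759/1855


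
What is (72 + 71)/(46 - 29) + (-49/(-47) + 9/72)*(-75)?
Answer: -505957/6392 ≈ -79.155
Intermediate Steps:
(72 + 71)/(46 - 29) + (-49/(-47) + 9/72)*(-75) = 143/17 + (-49*(-1/47) + 9*(1/72))*(-75) = 143*(1/17) + (49/47 + 1/8)*(-75) = 143/17 + (439/376)*(-75) = 143/17 - 32925/376 = -505957/6392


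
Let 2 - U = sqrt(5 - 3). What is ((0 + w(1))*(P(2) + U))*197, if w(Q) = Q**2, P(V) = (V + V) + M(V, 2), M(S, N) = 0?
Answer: 1182 - 197*sqrt(2) ≈ 903.40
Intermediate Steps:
U = 2 - sqrt(2) (U = 2 - sqrt(5 - 3) = 2 - sqrt(2) ≈ 0.58579)
P(V) = 2*V (P(V) = (V + V) + 0 = 2*V + 0 = 2*V)
((0 + w(1))*(P(2) + U))*197 = ((0 + 1**2)*(2*2 + (2 - sqrt(2))))*197 = ((0 + 1)*(4 + (2 - sqrt(2))))*197 = (1*(6 - sqrt(2)))*197 = (6 - sqrt(2))*197 = 1182 - 197*sqrt(2)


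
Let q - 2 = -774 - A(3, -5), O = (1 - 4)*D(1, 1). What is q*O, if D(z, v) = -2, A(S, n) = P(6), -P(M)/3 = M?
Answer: -4524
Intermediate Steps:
P(M) = -3*M
A(S, n) = -18 (A(S, n) = -3*6 = -18)
O = 6 (O = (1 - 4)*(-2) = -3*(-2) = 6)
q = -754 (q = 2 + (-774 - 1*(-18)) = 2 + (-774 + 18) = 2 - 756 = -754)
q*O = -754*6 = -4524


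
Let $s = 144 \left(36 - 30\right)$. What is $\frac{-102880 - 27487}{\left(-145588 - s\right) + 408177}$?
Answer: $- \frac{130367}{261725} \approx -0.49811$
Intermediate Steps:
$s = 864$ ($s = 144 \cdot 6 = 864$)
$\frac{-102880 - 27487}{\left(-145588 - s\right) + 408177} = \frac{-102880 - 27487}{\left(-145588 - 864\right) + 408177} = - \frac{130367}{\left(-145588 - 864\right) + 408177} = - \frac{130367}{-146452 + 408177} = - \frac{130367}{261725}$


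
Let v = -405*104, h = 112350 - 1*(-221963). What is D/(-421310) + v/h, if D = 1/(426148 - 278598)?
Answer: -2618359916194313/20782330449926500 ≈ -0.12599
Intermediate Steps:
h = 334313 (h = 112350 + 221963 = 334313)
D = 1/147550 ≈ 6.7774e-6
v = -42120
D/(-421310) + v/h = (1/147550)/(-421310) - 42120/334313 = (1/147550)*(-1/421310) - 42120*1/334313 = -1/62164290500 - 42120/334313 = -2618359916194313/20782330449926500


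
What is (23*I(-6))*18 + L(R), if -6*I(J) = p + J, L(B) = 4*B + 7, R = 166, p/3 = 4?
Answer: 257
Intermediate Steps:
p = 12 (p = 3*4 = 12)
L(B) = 7 + 4*B
I(J) = -2 - J/6 (I(J) = -(12 + J)/6 = -2 - J/6)
(23*I(-6))*18 + L(R) = (23*(-2 - ⅙*(-6)))*18 + (7 + 4*166) = (23*(-2 + 1))*18 + (7 + 664) = (23*(-1))*18 + 671 = -23*18 + 671 = -414 + 671 = 257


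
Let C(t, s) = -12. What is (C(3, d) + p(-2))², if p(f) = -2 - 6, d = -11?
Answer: 400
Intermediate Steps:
p(f) = -8
(C(3, d) + p(-2))² = (-12 - 8)² = (-20)² = 400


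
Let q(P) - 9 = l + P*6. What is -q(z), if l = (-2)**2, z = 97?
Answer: -595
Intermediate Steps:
l = 4
q(P) = 13 + 6*P (q(P) = 9 + (4 + P*6) = 9 + (4 + 6*P) = 13 + 6*P)
-q(z) = -(13 + 6*97) = -(13 + 582) = -1*595 = -595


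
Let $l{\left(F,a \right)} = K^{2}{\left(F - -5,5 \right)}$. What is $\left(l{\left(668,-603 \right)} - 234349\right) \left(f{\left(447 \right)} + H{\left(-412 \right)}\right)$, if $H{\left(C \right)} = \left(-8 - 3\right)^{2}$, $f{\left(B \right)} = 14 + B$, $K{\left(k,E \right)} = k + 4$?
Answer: $130356360$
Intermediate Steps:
$K{\left(k,E \right)} = 4 + k$
$H{\left(C \right)} = 121$ ($H{\left(C \right)} = \left(-11\right)^{2} = 121$)
$l{\left(F,a \right)} = \left(9 + F\right)^{2}$ ($l{\left(F,a \right)} = \left(4 + \left(F - -5\right)\right)^{2} = \left(4 + \left(F + 5\right)\right)^{2} = \left(4 + \left(5 + F\right)\right)^{2} = \left(9 + F\right)^{2}$)
$\left(l{\left(668,-603 \right)} - 234349\right) \left(f{\left(447 \right)} + H{\left(-412 \right)}\right) = \left(\left(9 + 668\right)^{2} - 234349\right) \left(\left(14 + 447\right) + 121\right) = \left(677^{2} - 234349\right) \left(461 + 121\right) = \left(458329 - 234349\right) 582 = 223980 \cdot 582 = 130356360$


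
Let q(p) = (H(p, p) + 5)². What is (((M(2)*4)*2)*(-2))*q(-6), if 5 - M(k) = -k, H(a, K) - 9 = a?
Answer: -7168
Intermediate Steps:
H(a, K) = 9 + a
M(k) = 5 + k (M(k) = 5 - (-1)*k = 5 + k)
q(p) = (14 + p)² (q(p) = ((9 + p) + 5)² = (14 + p)²)
(((M(2)*4)*2)*(-2))*q(-6) = ((((5 + 2)*4)*2)*(-2))*(14 - 6)² = (((7*4)*2)*(-2))*8² = ((28*2)*(-2))*64 = (56*(-2))*64 = -112*64 = -7168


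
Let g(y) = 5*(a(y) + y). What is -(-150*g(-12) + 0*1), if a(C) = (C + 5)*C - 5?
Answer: 50250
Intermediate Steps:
a(C) = -5 + C*(5 + C) (a(C) = (5 + C)*C - 5 = C*(5 + C) - 5 = -5 + C*(5 + C))
g(y) = -25 + 5*y**2 + 30*y (g(y) = 5*((-5 + y**2 + 5*y) + y) = 5*(-5 + y**2 + 6*y) = -25 + 5*y**2 + 30*y)
-(-150*g(-12) + 0*1) = -(-150*(-25 + 5*(-12)**2 + 30*(-12)) + 0*1) = -(-150*(-25 + 5*144 - 360) + 0) = -(-150*(-25 + 720 - 360) + 0) = -(-150*335 + 0) = -(-50250 + 0) = -1*(-50250) = 50250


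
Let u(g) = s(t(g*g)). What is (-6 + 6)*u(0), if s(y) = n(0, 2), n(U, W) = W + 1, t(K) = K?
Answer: 0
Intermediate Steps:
n(U, W) = 1 + W
s(y) = 3 (s(y) = 1 + 2 = 3)
u(g) = 3
(-6 + 6)*u(0) = (-6 + 6)*3 = 0*3 = 0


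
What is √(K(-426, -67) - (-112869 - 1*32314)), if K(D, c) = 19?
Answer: √145202 ≈ 381.05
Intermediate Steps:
√(K(-426, -67) - (-112869 - 1*32314)) = √(19 - (-112869 - 1*32314)) = √(19 - (-112869 - 32314)) = √(19 - 1*(-145183)) = √(19 + 145183) = √145202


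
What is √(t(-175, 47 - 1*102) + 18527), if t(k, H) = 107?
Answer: 11*√154 ≈ 136.51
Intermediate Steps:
√(t(-175, 47 - 1*102) + 18527) = √(107 + 18527) = √18634 = 11*√154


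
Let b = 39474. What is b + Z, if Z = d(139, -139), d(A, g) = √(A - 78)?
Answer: 39474 + √61 ≈ 39482.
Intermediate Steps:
d(A, g) = √(-78 + A)
Z = √61 (Z = √(-78 + 139) = √61 ≈ 7.8102)
b + Z = 39474 + √61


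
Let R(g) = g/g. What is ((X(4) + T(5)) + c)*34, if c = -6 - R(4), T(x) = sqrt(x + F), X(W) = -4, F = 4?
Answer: -272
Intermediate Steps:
R(g) = 1
T(x) = sqrt(4 + x) (T(x) = sqrt(x + 4) = sqrt(4 + x))
c = -7 (c = -6 - 1*1 = -6 - 1 = -7)
((X(4) + T(5)) + c)*34 = ((-4 + sqrt(4 + 5)) - 7)*34 = ((-4 + sqrt(9)) - 7)*34 = ((-4 + 3) - 7)*34 = (-1 - 7)*34 = -8*34 = -272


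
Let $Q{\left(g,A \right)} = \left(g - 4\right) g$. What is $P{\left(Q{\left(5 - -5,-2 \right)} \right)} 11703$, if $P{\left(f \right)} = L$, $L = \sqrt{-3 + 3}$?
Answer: $0$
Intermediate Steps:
$L = 0$ ($L = \sqrt{0} = 0$)
$Q{\left(g,A \right)} = g \left(-4 + g\right)$ ($Q{\left(g,A \right)} = \left(-4 + g\right) g = g \left(-4 + g\right)$)
$P{\left(f \right)} = 0$
$P{\left(Q{\left(5 - -5,-2 \right)} \right)} 11703 = 0 \cdot 11703 = 0$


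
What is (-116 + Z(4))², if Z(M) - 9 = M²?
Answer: 8281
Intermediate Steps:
Z(M) = 9 + M²
(-116 + Z(4))² = (-116 + (9 + 4²))² = (-116 + (9 + 16))² = (-116 + 25)² = (-91)² = 8281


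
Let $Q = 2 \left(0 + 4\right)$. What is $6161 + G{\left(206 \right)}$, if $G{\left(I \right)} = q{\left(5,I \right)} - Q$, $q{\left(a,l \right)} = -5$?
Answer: $6148$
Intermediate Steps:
$Q = 8$ ($Q = 2 \cdot 4 = 8$)
$G{\left(I \right)} = -13$ ($G{\left(I \right)} = -5 - 8 = -13$)
$6161 + G{\left(206 \right)} = 6161 - 13 = 6148$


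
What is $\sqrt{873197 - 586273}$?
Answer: $2 \sqrt{71731} \approx 535.65$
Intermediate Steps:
$\sqrt{873197 - 586273} = \sqrt{286924} = 2 \sqrt{71731}$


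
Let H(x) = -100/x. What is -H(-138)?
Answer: -50/69 ≈ -0.72464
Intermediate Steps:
-H(-138) = -(-100)/(-138) = -(-100)*(-1)/138 = -1*50/69 = -50/69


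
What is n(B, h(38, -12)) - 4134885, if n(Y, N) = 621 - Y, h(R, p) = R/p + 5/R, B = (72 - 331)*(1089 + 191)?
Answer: -3802744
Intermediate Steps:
B = -331520 (B = -259*1280 = -331520)
h(R, p) = 5/R + R/p
n(B, h(38, -12)) - 4134885 = (621 - 1*(-331520)) - 4134885 = (621 + 331520) - 4134885 = 332141 - 4134885 = -3802744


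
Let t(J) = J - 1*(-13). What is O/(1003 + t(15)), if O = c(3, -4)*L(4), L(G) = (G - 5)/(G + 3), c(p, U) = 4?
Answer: -4/7217 ≈ -0.00055425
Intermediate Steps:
L(G) = (-5 + G)/(3 + G)
t(J) = 13 + J (t(J) = J + 13 = 13 + J)
O = -4/7 (O = 4*((-5 + 4)/(3 + 4)) = 4*(-1/7) = -4/7 ≈ -0.57143)
O/(1003 + t(15)) = -4/7/(1003 + (13 + 15)) = -4/7/(1003 + 28) = -4/7/1031 = (1/1031)*(-4/7) = -4/7217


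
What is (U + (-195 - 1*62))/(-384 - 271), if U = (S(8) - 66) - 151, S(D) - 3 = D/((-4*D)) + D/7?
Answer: 13163/18340 ≈ 0.71772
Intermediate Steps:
S(D) = 11/4 + D/7 (S(D) = 3 + (D/((-4*D)) + D/7) = 3 + (D*(-1/(4*D)) + D*(1/7)) = 3 + (-1/4 + D/7) = 11/4 + D/7)
U = -5967/28 (U = ((11/4 + (1/7)*8) - 66) - 151 = ((11/4 + 8/7) - 66) - 151 = (109/28 - 66) - 151 = -1739/28 - 151 = -5967/28 ≈ -213.11)
(U + (-195 - 1*62))/(-384 - 271) = (-5967/28 + (-195 - 1*62))/(-384 - 271) = (-5967/28 + (-195 - 62))/(-655) = (-5967/28 - 257)*(-1/655) = -13163/28*(-1/655) = 13163/18340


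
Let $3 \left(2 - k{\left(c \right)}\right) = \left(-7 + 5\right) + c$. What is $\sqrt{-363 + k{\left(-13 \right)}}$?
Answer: $2 i \sqrt{89} \approx 18.868 i$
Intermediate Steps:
$k{\left(c \right)} = \frac{8}{3} - \frac{c}{3}$ ($k{\left(c \right)} = 2 - \frac{\left(-7 + 5\right) + c}{3} = 2 - \frac{-2 + c}{3} = 2 - \left(- \frac{2}{3} + \frac{c}{3}\right) = \frac{8}{3} - \frac{c}{3}$)
$\sqrt{-363 + k{\left(-13 \right)}} = \sqrt{-363 + \left(\frac{8}{3} - - \frac{13}{3}\right)} = \sqrt{-363 + \left(\frac{8}{3} + \frac{13}{3}\right)} = \sqrt{-363 + 7} = \sqrt{-356} = 2 i \sqrt{89}$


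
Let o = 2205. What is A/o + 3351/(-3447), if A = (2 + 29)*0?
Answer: -1117/1149 ≈ -0.97215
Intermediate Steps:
A = 0 (A = 31*0 = 0)
A/o + 3351/(-3447) = 0/2205 + 3351/(-3447) = 0*(1/2205) + 3351*(-1/3447) = 0 - 1117/1149 = -1117/1149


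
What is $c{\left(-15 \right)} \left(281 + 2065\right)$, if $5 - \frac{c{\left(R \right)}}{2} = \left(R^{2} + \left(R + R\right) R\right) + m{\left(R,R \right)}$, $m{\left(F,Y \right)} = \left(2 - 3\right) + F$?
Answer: $-3068568$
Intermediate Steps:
$m{\left(F,Y \right)} = -1 + F$
$c{\left(R \right)} = 12 - 6 R^{2} - 2 R$ ($c{\left(R \right)} = 10 - 2 \left(\left(R^{2} + \left(R + R\right) R\right) + \left(-1 + R\right)\right) = 10 - 2 \left(\left(R^{2} + 2 R R\right) + \left(-1 + R\right)\right) = 10 - 2 \left(\left(R^{2} + 2 R^{2}\right) + \left(-1 + R\right)\right) = 10 - 2 \left(3 R^{2} + \left(-1 + R\right)\right) = 10 - 2 \left(-1 + R + 3 R^{2}\right) = 10 - \left(-2 + 2 R + 6 R^{2}\right) = 12 - 6 R^{2} - 2 R$)
$c{\left(-15 \right)} \left(281 + 2065\right) = \left(12 - 6 \left(-15\right)^{2} - -30\right) \left(281 + 2065\right) = \left(12 - 1350 + 30\right) 2346 = \left(-1308\right) 2346 = -3068568$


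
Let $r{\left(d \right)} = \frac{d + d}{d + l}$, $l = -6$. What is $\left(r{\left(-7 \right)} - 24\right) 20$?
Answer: $- \frac{5960}{13} \approx -458.46$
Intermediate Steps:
$r{\left(d \right)} = \frac{2 d}{-6 + d}$ ($r{\left(d \right)} = \frac{d + d}{d - 6} = \frac{2 d}{-6 + d}$)
$\left(r{\left(-7 \right)} - 24\right) 20 = \left(2 \left(-7\right) \frac{1}{-6 - 7} - 24\right) 20 = \left(2 \left(-7\right) \frac{1}{-13} - 24\right) 20 = \left(2 \left(-7\right) \left(- \frac{1}{13}\right) - 24\right) 20 = \left(\frac{14}{13} - 24\right) 20 = \left(- \frac{298}{13}\right) 20 = - \frac{5960}{13}$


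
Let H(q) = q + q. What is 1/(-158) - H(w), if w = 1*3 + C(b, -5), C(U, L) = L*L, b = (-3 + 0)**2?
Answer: -8849/158 ≈ -56.006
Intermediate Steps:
b = 9 (b = (-3)**2 = 9)
C(U, L) = L**2
w = 28 (w = 1*3 + (-5)**2 = 3 + 25 = 28)
H(q) = 2*q
1/(-158) - H(w) = 1/(-158) - 2*28 = -1/158 - 1*56 = -1/158 - 56 = -8849/158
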